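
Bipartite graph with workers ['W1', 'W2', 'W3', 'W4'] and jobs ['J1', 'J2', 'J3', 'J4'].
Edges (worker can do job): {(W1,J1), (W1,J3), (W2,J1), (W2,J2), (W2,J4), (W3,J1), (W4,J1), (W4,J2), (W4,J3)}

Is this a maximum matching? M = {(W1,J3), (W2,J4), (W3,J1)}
No, size 3 is not maximum

Proposed matching has size 3.
Maximum matching size for this graph: 4.

This is NOT maximum - can be improved to size 4.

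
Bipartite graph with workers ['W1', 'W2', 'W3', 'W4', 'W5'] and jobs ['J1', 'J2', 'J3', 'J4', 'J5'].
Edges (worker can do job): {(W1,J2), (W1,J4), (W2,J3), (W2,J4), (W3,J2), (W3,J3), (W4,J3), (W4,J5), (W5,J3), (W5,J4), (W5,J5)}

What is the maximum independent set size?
Maximum independent set = 6

By König's theorem:
- Min vertex cover = Max matching = 4
- Max independent set = Total vertices - Min vertex cover
- Max independent set = 10 - 4 = 6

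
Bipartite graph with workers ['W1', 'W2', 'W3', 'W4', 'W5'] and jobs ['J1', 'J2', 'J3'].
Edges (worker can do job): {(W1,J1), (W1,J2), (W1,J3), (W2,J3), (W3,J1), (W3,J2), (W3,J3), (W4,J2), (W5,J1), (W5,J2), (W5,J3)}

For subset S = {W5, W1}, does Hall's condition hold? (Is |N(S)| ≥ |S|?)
Yes: |N(S)| = 3, |S| = 2

Subset S = {W5, W1}
Neighbors N(S) = {J1, J2, J3}

|N(S)| = 3, |S| = 2
Hall's condition: |N(S)| ≥ |S| is satisfied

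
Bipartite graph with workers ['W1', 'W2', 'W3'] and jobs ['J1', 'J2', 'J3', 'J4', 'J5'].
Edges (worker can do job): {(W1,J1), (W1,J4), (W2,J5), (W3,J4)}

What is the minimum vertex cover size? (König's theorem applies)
Minimum vertex cover size = 3

By König's theorem: in bipartite graphs,
min vertex cover = max matching = 3

Maximum matching has size 3, so minimum vertex cover also has size 3.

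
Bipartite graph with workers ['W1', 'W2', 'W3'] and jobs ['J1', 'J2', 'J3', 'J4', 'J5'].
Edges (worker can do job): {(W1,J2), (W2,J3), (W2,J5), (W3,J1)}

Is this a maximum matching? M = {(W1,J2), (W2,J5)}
No, size 2 is not maximum

Proposed matching has size 2.
Maximum matching size for this graph: 3.

This is NOT maximum - can be improved to size 3.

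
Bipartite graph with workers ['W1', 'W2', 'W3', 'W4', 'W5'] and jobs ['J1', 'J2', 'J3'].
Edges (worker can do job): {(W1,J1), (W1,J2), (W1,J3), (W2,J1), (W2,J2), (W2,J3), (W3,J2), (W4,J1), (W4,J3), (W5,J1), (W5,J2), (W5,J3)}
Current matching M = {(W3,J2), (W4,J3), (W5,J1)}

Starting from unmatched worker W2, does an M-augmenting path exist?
No augmenting path from W2

Alternating search from W2 reaches jobs: {J1, J2, J3}.
Every reachable job is already matched in M, and following those matched edges back to workers exposes no further unvisited jobs.
No M-augmenting path from W2 exists.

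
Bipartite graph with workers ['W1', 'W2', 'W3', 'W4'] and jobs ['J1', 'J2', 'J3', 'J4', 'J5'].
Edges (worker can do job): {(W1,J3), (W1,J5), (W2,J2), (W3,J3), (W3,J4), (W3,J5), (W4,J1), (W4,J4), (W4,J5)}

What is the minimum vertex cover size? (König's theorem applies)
Minimum vertex cover size = 4

By König's theorem: in bipartite graphs,
min vertex cover = max matching = 4

Maximum matching has size 4, so minimum vertex cover also has size 4.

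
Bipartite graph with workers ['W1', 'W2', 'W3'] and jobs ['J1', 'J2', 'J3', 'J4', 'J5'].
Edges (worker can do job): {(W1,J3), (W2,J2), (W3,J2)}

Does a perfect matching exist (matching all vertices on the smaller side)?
No, maximum matching has size 2 < 3

Maximum matching has size 2, need 3 for perfect matching.
Unmatched workers: ['W2']
Unmatched jobs: ['J5', 'J1', 'J4']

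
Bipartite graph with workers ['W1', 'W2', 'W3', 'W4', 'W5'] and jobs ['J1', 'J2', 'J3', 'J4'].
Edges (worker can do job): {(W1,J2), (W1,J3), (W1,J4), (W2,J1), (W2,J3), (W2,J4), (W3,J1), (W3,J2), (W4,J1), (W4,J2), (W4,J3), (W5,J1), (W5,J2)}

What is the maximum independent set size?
Maximum independent set = 5

By König's theorem:
- Min vertex cover = Max matching = 4
- Max independent set = Total vertices - Min vertex cover
- Max independent set = 9 - 4 = 5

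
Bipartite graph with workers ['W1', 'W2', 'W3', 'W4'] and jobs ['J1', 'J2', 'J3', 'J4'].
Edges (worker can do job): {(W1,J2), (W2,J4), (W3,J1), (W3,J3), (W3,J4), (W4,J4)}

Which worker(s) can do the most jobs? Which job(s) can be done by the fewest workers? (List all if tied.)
Most versatile: W3 (3 jobs); Least covered: J1, J2, J3 (1 workers)

Worker degrees (jobs they can do): W1:1, W2:1, W3:3, W4:1
Job degrees (workers who can do it): J1:1, J2:1, J3:1, J4:3

Maximum worker degree is 3, achieved by: W3
Minimum job degree is 1, achieved by: J1, J2, J3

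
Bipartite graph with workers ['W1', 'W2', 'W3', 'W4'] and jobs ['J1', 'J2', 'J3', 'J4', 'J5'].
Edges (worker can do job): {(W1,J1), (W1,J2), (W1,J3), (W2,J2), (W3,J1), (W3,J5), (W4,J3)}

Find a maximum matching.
Matching: {(W1,J1), (W2,J2), (W3,J5), (W4,J3)}

Maximum matching (size 4):
  W1 → J1
  W2 → J2
  W3 → J5
  W4 → J3

Each worker is assigned to at most one job, and each job to at most one worker.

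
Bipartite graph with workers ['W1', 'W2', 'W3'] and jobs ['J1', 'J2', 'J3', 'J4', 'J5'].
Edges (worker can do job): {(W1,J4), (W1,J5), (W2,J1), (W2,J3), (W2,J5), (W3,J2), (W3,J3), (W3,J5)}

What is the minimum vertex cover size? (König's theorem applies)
Minimum vertex cover size = 3

By König's theorem: in bipartite graphs,
min vertex cover = max matching = 3

Maximum matching has size 3, so minimum vertex cover also has size 3.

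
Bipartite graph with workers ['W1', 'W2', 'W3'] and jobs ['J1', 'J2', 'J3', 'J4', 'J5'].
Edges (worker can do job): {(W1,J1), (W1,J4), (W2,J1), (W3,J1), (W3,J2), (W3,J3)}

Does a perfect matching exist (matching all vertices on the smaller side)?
Yes, perfect matching exists (size 3)

Perfect matching: {(W1,J4), (W2,J1), (W3,J2)}
All 3 vertices on the smaller side are matched.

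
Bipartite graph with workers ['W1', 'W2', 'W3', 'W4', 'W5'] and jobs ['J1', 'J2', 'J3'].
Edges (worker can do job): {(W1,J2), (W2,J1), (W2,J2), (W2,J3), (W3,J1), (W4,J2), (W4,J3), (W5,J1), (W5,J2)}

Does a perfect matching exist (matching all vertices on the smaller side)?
Yes, perfect matching exists (size 3)

Perfect matching: {(W3,J1), (W4,J3), (W5,J2)}
All 3 vertices on the smaller side are matched.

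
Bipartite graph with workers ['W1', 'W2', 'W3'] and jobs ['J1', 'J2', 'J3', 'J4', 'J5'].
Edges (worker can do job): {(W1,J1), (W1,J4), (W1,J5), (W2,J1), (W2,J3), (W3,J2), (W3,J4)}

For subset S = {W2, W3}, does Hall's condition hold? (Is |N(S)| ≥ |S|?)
Yes: |N(S)| = 4, |S| = 2

Subset S = {W2, W3}
Neighbors N(S) = {J1, J2, J3, J4}

|N(S)| = 4, |S| = 2
Hall's condition: |N(S)| ≥ |S| is satisfied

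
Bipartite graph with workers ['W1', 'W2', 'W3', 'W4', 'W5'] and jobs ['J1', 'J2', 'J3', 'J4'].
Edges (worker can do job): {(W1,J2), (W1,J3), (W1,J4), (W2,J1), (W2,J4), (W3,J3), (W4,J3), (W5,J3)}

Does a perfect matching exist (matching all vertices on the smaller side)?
No, maximum matching has size 3 < 4

Maximum matching has size 3, need 4 for perfect matching.
Unmatched workers: ['W5', 'W4']
Unmatched jobs: ['J2']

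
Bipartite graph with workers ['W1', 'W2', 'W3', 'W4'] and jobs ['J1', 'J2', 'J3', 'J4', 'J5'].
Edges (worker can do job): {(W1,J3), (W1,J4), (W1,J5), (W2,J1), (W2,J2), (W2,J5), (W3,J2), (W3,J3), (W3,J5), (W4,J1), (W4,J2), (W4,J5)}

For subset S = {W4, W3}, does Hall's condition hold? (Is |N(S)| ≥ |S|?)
Yes: |N(S)| = 4, |S| = 2

Subset S = {W4, W3}
Neighbors N(S) = {J1, J2, J3, J5}

|N(S)| = 4, |S| = 2
Hall's condition: |N(S)| ≥ |S| is satisfied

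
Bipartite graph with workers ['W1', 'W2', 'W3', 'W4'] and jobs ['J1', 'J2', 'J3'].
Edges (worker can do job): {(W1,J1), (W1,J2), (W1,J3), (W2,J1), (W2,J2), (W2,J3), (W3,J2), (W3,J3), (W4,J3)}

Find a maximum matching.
Matching: {(W1,J1), (W3,J2), (W4,J3)}

Maximum matching (size 3):
  W1 → J1
  W3 → J2
  W4 → J3

Each worker is assigned to at most one job, and each job to at most one worker.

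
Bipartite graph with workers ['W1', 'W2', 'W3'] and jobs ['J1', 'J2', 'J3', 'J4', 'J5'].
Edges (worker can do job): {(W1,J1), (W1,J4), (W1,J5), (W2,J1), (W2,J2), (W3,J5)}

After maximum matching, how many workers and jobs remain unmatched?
Unmatched: 0 workers, 2 jobs

Maximum matching size: 3
Workers: 3 total, 3 matched, 0 unmatched
Jobs: 5 total, 3 matched, 2 unmatched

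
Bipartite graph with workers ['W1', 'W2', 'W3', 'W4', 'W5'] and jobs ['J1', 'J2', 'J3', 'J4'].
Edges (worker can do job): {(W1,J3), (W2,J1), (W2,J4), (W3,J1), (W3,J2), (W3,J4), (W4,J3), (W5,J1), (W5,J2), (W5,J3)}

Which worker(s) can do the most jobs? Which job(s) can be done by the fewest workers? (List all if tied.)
Most versatile: W3, W5 (3 jobs); Least covered: J2, J4 (2 workers)

Worker degrees (jobs they can do): W1:1, W2:2, W3:3, W4:1, W5:3
Job degrees (workers who can do it): J1:3, J2:2, J3:3, J4:2

Maximum worker degree is 3, achieved by: W3, W5
Minimum job degree is 2, achieved by: J2, J4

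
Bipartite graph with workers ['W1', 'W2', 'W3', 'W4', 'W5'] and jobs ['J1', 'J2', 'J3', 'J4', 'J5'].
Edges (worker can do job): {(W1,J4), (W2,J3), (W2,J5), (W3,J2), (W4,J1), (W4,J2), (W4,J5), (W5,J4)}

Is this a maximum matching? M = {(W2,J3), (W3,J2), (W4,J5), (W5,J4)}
Yes, size 4 is maximum

Proposed matching has size 4.
Maximum matching size for this graph: 4.

This is a maximum matching.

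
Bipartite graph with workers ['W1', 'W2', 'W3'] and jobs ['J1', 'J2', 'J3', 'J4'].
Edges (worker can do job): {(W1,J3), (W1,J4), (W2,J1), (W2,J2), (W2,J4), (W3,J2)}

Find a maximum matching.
Matching: {(W1,J4), (W2,J1), (W3,J2)}

Maximum matching (size 3):
  W1 → J4
  W2 → J1
  W3 → J2

Each worker is assigned to at most one job, and each job to at most one worker.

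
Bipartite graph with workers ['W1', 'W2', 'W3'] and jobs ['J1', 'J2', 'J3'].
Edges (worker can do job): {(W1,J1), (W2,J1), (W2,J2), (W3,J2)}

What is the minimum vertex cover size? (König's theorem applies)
Minimum vertex cover size = 2

By König's theorem: in bipartite graphs,
min vertex cover = max matching = 2

Maximum matching has size 2, so minimum vertex cover also has size 2.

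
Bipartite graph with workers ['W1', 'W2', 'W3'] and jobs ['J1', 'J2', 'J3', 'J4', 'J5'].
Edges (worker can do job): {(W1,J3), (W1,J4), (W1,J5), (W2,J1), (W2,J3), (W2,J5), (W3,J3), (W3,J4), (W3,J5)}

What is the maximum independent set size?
Maximum independent set = 5

By König's theorem:
- Min vertex cover = Max matching = 3
- Max independent set = Total vertices - Min vertex cover
- Max independent set = 8 - 3 = 5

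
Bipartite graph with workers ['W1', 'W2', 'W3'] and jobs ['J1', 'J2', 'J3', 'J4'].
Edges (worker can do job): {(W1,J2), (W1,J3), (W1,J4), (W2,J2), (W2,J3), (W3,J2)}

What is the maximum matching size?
Maximum matching size = 3

Maximum matching: {(W1,J4), (W2,J3), (W3,J2)}
Size: 3

This assigns 3 workers to 3 distinct jobs.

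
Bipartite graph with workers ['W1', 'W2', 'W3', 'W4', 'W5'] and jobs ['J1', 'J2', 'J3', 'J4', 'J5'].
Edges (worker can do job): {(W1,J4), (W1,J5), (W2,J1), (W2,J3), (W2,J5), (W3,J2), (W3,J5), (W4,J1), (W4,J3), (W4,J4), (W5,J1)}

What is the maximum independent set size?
Maximum independent set = 5

By König's theorem:
- Min vertex cover = Max matching = 5
- Max independent set = Total vertices - Min vertex cover
- Max independent set = 10 - 5 = 5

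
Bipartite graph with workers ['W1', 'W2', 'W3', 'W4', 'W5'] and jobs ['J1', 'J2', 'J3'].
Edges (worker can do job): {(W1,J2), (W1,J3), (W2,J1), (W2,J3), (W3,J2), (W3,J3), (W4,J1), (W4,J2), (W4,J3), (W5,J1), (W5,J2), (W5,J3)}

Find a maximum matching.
Matching: {(W3,J3), (W4,J1), (W5,J2)}

Maximum matching (size 3):
  W3 → J3
  W4 → J1
  W5 → J2

Each worker is assigned to at most one job, and each job to at most one worker.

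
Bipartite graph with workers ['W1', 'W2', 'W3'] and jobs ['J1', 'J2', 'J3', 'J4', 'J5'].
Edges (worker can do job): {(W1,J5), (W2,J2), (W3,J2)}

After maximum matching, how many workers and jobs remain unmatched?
Unmatched: 1 workers, 3 jobs

Maximum matching size: 2
Workers: 3 total, 2 matched, 1 unmatched
Jobs: 5 total, 2 matched, 3 unmatched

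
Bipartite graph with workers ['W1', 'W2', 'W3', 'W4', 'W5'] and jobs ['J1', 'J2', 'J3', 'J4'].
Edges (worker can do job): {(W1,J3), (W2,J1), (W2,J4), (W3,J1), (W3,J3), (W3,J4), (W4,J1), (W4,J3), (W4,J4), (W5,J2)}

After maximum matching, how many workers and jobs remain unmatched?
Unmatched: 1 workers, 0 jobs

Maximum matching size: 4
Workers: 5 total, 4 matched, 1 unmatched
Jobs: 4 total, 4 matched, 0 unmatched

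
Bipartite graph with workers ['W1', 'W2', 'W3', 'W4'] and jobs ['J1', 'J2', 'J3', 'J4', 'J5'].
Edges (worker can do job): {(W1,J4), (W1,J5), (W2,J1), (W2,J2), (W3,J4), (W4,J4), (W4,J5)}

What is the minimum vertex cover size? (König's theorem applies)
Minimum vertex cover size = 3

By König's theorem: in bipartite graphs,
min vertex cover = max matching = 3

Maximum matching has size 3, so minimum vertex cover also has size 3.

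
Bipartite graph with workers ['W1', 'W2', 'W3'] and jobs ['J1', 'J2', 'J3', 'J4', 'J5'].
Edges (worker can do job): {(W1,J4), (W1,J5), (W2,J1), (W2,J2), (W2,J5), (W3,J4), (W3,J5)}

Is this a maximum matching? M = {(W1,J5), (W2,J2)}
No, size 2 is not maximum

Proposed matching has size 2.
Maximum matching size for this graph: 3.

This is NOT maximum - can be improved to size 3.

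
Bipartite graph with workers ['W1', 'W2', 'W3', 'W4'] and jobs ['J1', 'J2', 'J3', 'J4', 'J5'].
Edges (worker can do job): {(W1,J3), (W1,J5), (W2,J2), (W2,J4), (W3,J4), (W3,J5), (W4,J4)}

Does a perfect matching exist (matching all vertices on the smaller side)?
Yes, perfect matching exists (size 4)

Perfect matching: {(W1,J3), (W2,J2), (W3,J5), (W4,J4)}
All 4 vertices on the smaller side are matched.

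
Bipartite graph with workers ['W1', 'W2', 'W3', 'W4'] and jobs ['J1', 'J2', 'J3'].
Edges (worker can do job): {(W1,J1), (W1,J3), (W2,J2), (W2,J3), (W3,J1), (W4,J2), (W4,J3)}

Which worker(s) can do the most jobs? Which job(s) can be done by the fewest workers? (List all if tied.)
Most versatile: W1, W2, W4 (2 jobs); Least covered: J1, J2 (2 workers)

Worker degrees (jobs they can do): W1:2, W2:2, W3:1, W4:2
Job degrees (workers who can do it): J1:2, J2:2, J3:3

Maximum worker degree is 2, achieved by: W1, W2, W4
Minimum job degree is 2, achieved by: J1, J2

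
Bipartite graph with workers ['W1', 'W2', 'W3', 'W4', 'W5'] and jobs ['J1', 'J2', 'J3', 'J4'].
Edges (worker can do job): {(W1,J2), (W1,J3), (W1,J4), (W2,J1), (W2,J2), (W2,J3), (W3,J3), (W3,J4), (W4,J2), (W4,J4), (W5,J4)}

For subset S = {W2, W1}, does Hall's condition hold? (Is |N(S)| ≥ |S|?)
Yes: |N(S)| = 4, |S| = 2

Subset S = {W2, W1}
Neighbors N(S) = {J1, J2, J3, J4}

|N(S)| = 4, |S| = 2
Hall's condition: |N(S)| ≥ |S| is satisfied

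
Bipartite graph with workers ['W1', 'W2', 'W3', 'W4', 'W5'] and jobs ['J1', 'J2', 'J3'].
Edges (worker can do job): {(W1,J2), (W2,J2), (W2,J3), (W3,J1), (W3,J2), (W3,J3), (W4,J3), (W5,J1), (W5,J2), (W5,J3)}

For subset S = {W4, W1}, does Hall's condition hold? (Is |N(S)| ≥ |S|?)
Yes: |N(S)| = 2, |S| = 2

Subset S = {W4, W1}
Neighbors N(S) = {J2, J3}

|N(S)| = 2, |S| = 2
Hall's condition: |N(S)| ≥ |S| is satisfied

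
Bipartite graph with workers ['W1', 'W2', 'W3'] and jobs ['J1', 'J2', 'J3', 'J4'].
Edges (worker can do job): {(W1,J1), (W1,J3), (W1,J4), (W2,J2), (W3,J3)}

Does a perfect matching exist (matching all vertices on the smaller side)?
Yes, perfect matching exists (size 3)

Perfect matching: {(W1,J1), (W2,J2), (W3,J3)}
All 3 vertices on the smaller side are matched.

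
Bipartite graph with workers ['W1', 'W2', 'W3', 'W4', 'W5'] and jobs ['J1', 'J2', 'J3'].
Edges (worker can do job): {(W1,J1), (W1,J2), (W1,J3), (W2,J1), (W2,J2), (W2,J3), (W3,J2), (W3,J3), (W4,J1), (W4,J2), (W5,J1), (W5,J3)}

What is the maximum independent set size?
Maximum independent set = 5

By König's theorem:
- Min vertex cover = Max matching = 3
- Max independent set = Total vertices - Min vertex cover
- Max independent set = 8 - 3 = 5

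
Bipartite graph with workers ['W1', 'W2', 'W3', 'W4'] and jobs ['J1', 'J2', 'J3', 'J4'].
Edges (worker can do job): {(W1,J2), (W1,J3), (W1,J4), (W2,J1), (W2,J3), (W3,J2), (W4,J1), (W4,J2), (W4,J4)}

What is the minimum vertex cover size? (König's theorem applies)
Minimum vertex cover size = 4

By König's theorem: in bipartite graphs,
min vertex cover = max matching = 4

Maximum matching has size 4, so minimum vertex cover also has size 4.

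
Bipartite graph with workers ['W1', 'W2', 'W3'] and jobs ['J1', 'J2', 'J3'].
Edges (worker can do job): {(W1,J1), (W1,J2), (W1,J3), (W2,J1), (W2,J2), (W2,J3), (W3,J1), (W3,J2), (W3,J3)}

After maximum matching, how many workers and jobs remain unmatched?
Unmatched: 0 workers, 0 jobs

Maximum matching size: 3
Workers: 3 total, 3 matched, 0 unmatched
Jobs: 3 total, 3 matched, 0 unmatched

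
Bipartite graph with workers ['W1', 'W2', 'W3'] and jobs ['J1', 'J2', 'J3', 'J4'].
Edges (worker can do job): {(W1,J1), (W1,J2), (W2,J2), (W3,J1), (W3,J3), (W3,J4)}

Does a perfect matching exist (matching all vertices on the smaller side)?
Yes, perfect matching exists (size 3)

Perfect matching: {(W1,J1), (W2,J2), (W3,J4)}
All 3 vertices on the smaller side are matched.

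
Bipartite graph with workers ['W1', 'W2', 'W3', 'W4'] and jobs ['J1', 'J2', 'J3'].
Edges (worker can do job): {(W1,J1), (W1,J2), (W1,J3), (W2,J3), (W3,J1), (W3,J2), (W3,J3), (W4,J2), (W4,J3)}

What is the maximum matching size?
Maximum matching size = 3

Maximum matching: {(W1,J1), (W3,J3), (W4,J2)}
Size: 3

This assigns 3 workers to 3 distinct jobs.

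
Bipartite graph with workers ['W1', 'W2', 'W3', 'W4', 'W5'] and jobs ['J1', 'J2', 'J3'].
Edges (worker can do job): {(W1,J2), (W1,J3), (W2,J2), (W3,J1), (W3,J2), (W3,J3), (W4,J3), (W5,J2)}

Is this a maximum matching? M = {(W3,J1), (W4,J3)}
No, size 2 is not maximum

Proposed matching has size 2.
Maximum matching size for this graph: 3.

This is NOT maximum - can be improved to size 3.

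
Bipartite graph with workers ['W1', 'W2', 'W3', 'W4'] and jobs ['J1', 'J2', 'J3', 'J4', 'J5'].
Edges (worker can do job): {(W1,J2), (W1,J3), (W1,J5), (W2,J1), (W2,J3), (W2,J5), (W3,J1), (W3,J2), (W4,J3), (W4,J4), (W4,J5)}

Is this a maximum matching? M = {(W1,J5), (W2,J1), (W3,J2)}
No, size 3 is not maximum

Proposed matching has size 3.
Maximum matching size for this graph: 4.

This is NOT maximum - can be improved to size 4.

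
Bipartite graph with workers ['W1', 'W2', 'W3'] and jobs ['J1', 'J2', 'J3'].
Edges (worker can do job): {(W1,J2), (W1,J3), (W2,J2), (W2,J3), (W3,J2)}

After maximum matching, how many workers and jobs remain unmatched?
Unmatched: 1 workers, 1 jobs

Maximum matching size: 2
Workers: 3 total, 2 matched, 1 unmatched
Jobs: 3 total, 2 matched, 1 unmatched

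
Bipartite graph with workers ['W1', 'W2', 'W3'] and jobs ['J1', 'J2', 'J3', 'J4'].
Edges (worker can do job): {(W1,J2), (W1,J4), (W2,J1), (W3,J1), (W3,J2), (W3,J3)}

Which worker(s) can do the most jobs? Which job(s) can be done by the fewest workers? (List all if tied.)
Most versatile: W3 (3 jobs); Least covered: J3, J4 (1 workers)

Worker degrees (jobs they can do): W1:2, W2:1, W3:3
Job degrees (workers who can do it): J1:2, J2:2, J3:1, J4:1

Maximum worker degree is 3, achieved by: W3
Minimum job degree is 1, achieved by: J3, J4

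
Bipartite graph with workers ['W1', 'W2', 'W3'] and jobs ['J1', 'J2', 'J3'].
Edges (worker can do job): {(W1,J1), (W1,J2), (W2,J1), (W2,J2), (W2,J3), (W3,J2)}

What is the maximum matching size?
Maximum matching size = 3

Maximum matching: {(W1,J1), (W2,J3), (W3,J2)}
Size: 3

This assigns 3 workers to 3 distinct jobs.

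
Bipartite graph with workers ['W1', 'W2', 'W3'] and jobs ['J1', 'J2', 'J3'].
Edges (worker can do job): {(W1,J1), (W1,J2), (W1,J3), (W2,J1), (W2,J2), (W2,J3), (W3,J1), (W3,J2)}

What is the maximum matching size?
Maximum matching size = 3

Maximum matching: {(W1,J2), (W2,J3), (W3,J1)}
Size: 3

This assigns 3 workers to 3 distinct jobs.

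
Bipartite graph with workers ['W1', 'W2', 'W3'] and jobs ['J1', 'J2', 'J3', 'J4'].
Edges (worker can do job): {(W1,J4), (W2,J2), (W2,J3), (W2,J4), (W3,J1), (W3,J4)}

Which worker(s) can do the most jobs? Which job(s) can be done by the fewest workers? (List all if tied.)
Most versatile: W2 (3 jobs); Least covered: J1, J2, J3 (1 workers)

Worker degrees (jobs they can do): W1:1, W2:3, W3:2
Job degrees (workers who can do it): J1:1, J2:1, J3:1, J4:3

Maximum worker degree is 3, achieved by: W2
Minimum job degree is 1, achieved by: J1, J2, J3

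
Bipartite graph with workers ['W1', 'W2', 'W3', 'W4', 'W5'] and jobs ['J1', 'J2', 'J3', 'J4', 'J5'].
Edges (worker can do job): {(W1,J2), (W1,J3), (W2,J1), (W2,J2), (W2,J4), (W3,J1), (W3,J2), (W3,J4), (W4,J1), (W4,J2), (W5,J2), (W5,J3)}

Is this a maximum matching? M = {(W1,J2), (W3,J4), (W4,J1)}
No, size 3 is not maximum

Proposed matching has size 3.
Maximum matching size for this graph: 4.

This is NOT maximum - can be improved to size 4.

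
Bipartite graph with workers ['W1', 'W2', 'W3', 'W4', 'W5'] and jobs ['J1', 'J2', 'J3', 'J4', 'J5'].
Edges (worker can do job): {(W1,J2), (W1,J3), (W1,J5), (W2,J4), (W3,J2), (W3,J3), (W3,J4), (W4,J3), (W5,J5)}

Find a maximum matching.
Matching: {(W1,J2), (W3,J4), (W4,J3), (W5,J5)}

Maximum matching (size 4):
  W1 → J2
  W3 → J4
  W4 → J3
  W5 → J5

Each worker is assigned to at most one job, and each job to at most one worker.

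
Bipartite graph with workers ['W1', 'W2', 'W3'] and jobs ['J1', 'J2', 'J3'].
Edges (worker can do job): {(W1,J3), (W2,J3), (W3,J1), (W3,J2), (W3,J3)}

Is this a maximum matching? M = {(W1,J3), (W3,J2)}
Yes, size 2 is maximum

Proposed matching has size 2.
Maximum matching size for this graph: 2.

This is a maximum matching.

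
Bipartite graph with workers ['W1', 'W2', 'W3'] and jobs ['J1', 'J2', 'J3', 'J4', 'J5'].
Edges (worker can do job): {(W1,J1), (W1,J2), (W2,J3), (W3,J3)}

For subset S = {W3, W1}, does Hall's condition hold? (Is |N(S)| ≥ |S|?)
Yes: |N(S)| = 3, |S| = 2

Subset S = {W3, W1}
Neighbors N(S) = {J1, J2, J3}

|N(S)| = 3, |S| = 2
Hall's condition: |N(S)| ≥ |S| is satisfied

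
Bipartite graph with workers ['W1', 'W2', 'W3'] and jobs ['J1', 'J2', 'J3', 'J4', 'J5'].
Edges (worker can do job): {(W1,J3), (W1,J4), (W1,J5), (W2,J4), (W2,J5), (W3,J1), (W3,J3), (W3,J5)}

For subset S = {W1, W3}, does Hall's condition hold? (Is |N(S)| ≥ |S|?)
Yes: |N(S)| = 4, |S| = 2

Subset S = {W1, W3}
Neighbors N(S) = {J1, J3, J4, J5}

|N(S)| = 4, |S| = 2
Hall's condition: |N(S)| ≥ |S| is satisfied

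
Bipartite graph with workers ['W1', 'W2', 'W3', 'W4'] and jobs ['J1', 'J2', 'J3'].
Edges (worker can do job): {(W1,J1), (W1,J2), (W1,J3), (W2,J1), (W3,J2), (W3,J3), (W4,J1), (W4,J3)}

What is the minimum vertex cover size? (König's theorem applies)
Minimum vertex cover size = 3

By König's theorem: in bipartite graphs,
min vertex cover = max matching = 3

Maximum matching has size 3, so minimum vertex cover also has size 3.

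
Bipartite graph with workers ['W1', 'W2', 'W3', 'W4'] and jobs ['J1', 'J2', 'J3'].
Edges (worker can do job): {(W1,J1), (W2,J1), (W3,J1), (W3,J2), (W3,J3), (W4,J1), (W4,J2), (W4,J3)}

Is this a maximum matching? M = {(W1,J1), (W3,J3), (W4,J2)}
Yes, size 3 is maximum

Proposed matching has size 3.
Maximum matching size for this graph: 3.

This is a maximum matching.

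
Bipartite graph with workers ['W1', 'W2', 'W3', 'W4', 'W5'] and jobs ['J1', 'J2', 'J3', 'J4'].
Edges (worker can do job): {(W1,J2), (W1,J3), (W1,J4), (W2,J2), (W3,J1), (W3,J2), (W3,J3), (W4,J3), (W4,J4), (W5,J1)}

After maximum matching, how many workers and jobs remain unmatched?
Unmatched: 1 workers, 0 jobs

Maximum matching size: 4
Workers: 5 total, 4 matched, 1 unmatched
Jobs: 4 total, 4 matched, 0 unmatched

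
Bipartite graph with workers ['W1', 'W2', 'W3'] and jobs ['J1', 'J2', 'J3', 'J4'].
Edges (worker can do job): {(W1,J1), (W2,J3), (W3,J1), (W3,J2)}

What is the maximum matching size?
Maximum matching size = 3

Maximum matching: {(W1,J1), (W2,J3), (W3,J2)}
Size: 3

This assigns 3 workers to 3 distinct jobs.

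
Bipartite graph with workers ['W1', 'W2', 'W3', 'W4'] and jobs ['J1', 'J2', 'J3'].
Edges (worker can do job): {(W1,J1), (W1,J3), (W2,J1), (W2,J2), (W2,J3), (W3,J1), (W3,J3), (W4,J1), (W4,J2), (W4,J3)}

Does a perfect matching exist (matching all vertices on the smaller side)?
Yes, perfect matching exists (size 3)

Perfect matching: {(W2,J2), (W3,J3), (W4,J1)}
All 3 vertices on the smaller side are matched.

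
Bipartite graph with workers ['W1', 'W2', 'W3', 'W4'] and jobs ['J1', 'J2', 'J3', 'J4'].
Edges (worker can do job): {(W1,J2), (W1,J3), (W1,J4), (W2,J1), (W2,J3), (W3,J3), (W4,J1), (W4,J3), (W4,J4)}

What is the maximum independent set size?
Maximum independent set = 4

By König's theorem:
- Min vertex cover = Max matching = 4
- Max independent set = Total vertices - Min vertex cover
- Max independent set = 8 - 4 = 4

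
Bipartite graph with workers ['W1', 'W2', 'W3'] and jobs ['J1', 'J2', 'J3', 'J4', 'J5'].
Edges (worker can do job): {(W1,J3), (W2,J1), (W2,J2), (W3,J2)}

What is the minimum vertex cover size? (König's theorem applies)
Minimum vertex cover size = 3

By König's theorem: in bipartite graphs,
min vertex cover = max matching = 3

Maximum matching has size 3, so minimum vertex cover also has size 3.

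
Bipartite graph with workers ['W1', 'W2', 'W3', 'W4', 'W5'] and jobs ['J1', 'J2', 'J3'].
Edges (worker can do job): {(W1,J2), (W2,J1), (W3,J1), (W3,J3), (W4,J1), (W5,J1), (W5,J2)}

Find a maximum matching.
Matching: {(W3,J3), (W4,J1), (W5,J2)}

Maximum matching (size 3):
  W3 → J3
  W4 → J1
  W5 → J2

Each worker is assigned to at most one job, and each job to at most one worker.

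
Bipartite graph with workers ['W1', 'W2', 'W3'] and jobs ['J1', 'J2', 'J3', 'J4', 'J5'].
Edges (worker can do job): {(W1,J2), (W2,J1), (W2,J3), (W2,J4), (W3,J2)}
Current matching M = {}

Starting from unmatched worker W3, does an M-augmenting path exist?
Yes: W3 → J2

An M-augmenting path alternates non-matching / matching edges, starting and ending at unmatched vertices.
Path: W3 → J2
(J2 is unmatched in M, so the path is augmenting.)
Flipping edges along this path would increase |M| from 0 to 1.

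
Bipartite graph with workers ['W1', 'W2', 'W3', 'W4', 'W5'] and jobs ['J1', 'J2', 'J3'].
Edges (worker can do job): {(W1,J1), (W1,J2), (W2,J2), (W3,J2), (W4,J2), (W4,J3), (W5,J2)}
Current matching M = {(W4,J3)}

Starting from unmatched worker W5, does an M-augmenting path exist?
Yes: W5 → J2

An M-augmenting path alternates non-matching / matching edges, starting and ending at unmatched vertices.
Path: W5 → J2
(J2 is unmatched in M, so the path is augmenting.)
Flipping edges along this path would increase |M| from 1 to 2.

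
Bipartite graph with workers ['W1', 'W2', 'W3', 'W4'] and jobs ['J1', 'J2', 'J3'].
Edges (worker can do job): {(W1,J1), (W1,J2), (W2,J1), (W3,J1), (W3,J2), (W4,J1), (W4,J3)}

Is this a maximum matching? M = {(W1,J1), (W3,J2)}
No, size 2 is not maximum

Proposed matching has size 2.
Maximum matching size for this graph: 3.

This is NOT maximum - can be improved to size 3.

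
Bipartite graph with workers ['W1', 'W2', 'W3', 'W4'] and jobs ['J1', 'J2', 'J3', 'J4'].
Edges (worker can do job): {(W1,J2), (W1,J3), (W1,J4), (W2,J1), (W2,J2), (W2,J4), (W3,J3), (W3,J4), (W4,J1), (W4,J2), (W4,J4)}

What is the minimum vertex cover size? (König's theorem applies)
Minimum vertex cover size = 4

By König's theorem: in bipartite graphs,
min vertex cover = max matching = 4

Maximum matching has size 4, so minimum vertex cover also has size 4.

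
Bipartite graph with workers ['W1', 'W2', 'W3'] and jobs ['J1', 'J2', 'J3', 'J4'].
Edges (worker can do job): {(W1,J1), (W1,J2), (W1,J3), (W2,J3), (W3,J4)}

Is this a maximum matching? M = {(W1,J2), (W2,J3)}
No, size 2 is not maximum

Proposed matching has size 2.
Maximum matching size for this graph: 3.

This is NOT maximum - can be improved to size 3.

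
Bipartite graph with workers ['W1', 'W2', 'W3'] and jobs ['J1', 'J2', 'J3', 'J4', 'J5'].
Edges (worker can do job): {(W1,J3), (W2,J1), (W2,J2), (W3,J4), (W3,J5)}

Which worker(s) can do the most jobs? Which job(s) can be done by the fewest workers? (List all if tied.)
Most versatile: W2, W3 (2 jobs); Least covered: J1, J2, J3, J4, J5 (1 workers)

Worker degrees (jobs they can do): W1:1, W2:2, W3:2
Job degrees (workers who can do it): J1:1, J2:1, J3:1, J4:1, J5:1

Maximum worker degree is 2, achieved by: W2, W3
Minimum job degree is 1, achieved by: J1, J2, J3, J4, J5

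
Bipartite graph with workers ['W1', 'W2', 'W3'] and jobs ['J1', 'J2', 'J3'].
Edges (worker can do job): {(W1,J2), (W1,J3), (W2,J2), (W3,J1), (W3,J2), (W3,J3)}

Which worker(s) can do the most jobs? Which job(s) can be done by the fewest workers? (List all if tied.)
Most versatile: W3 (3 jobs); Least covered: J1 (1 workers)

Worker degrees (jobs they can do): W1:2, W2:1, W3:3
Job degrees (workers who can do it): J1:1, J2:3, J3:2

Maximum worker degree is 3, achieved by: W3
Minimum job degree is 1, achieved by: J1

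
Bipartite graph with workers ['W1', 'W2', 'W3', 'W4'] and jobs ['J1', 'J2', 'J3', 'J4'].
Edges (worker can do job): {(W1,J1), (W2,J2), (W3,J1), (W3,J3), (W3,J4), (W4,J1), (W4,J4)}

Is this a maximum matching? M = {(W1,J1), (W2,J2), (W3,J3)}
No, size 3 is not maximum

Proposed matching has size 3.
Maximum matching size for this graph: 4.

This is NOT maximum - can be improved to size 4.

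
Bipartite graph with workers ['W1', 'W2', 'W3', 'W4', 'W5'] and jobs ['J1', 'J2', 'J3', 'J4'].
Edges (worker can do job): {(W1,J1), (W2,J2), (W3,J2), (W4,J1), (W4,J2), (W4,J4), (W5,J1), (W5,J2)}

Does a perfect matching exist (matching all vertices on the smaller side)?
No, maximum matching has size 3 < 4

Maximum matching has size 3, need 4 for perfect matching.
Unmatched workers: ['W1', 'W2']
Unmatched jobs: ['J3']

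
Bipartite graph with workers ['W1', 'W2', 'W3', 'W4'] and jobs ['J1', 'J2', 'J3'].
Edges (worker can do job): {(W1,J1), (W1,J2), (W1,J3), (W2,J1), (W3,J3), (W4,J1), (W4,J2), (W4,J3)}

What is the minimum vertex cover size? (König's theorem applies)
Minimum vertex cover size = 3

By König's theorem: in bipartite graphs,
min vertex cover = max matching = 3

Maximum matching has size 3, so minimum vertex cover also has size 3.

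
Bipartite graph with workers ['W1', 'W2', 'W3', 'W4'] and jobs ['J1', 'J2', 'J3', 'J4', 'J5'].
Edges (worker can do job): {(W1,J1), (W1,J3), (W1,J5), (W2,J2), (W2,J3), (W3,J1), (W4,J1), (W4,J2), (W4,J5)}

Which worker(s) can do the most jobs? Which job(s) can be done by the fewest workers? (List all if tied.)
Most versatile: W1, W4 (3 jobs); Least covered: J4 (0 workers)

Worker degrees (jobs they can do): W1:3, W2:2, W3:1, W4:3
Job degrees (workers who can do it): J1:3, J2:2, J3:2, J4:0, J5:2

Maximum worker degree is 3, achieved by: W1, W4
Minimum job degree is 0, achieved by: J4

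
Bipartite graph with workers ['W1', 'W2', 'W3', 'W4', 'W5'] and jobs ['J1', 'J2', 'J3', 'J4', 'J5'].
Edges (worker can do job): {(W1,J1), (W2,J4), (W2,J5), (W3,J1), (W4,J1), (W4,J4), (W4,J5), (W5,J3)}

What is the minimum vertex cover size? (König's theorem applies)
Minimum vertex cover size = 4

By König's theorem: in bipartite graphs,
min vertex cover = max matching = 4

Maximum matching has size 4, so minimum vertex cover also has size 4.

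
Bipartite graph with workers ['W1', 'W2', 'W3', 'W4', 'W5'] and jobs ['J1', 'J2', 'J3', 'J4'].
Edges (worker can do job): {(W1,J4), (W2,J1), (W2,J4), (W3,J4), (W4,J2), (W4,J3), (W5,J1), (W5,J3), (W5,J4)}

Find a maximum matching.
Matching: {(W2,J1), (W3,J4), (W4,J2), (W5,J3)}

Maximum matching (size 4):
  W2 → J1
  W3 → J4
  W4 → J2
  W5 → J3

Each worker is assigned to at most one job, and each job to at most one worker.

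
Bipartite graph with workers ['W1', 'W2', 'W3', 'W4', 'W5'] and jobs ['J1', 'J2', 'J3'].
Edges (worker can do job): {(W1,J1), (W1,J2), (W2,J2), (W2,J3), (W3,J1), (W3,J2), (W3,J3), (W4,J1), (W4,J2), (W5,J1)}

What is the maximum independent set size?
Maximum independent set = 5

By König's theorem:
- Min vertex cover = Max matching = 3
- Max independent set = Total vertices - Min vertex cover
- Max independent set = 8 - 3 = 5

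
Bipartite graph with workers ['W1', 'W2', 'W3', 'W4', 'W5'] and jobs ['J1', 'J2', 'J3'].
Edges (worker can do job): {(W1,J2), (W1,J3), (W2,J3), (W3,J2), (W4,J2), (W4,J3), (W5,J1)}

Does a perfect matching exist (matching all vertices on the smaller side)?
Yes, perfect matching exists (size 3)

Perfect matching: {(W3,J2), (W4,J3), (W5,J1)}
All 3 vertices on the smaller side are matched.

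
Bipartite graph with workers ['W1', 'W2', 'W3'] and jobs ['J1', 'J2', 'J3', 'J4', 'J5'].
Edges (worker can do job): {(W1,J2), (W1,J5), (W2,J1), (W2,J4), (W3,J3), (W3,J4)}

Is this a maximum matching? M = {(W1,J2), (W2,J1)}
No, size 2 is not maximum

Proposed matching has size 2.
Maximum matching size for this graph: 3.

This is NOT maximum - can be improved to size 3.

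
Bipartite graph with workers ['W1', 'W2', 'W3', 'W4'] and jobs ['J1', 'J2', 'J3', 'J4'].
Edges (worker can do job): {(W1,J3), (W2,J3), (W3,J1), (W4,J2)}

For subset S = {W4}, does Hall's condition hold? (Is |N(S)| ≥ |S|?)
Yes: |N(S)| = 1, |S| = 1

Subset S = {W4}
Neighbors N(S) = {J2}

|N(S)| = 1, |S| = 1
Hall's condition: |N(S)| ≥ |S| is satisfied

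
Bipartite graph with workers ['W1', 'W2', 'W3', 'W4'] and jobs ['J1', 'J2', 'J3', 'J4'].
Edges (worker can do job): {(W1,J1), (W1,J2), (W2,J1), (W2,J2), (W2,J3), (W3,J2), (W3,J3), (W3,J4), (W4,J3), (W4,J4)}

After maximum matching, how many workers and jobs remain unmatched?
Unmatched: 0 workers, 0 jobs

Maximum matching size: 4
Workers: 4 total, 4 matched, 0 unmatched
Jobs: 4 total, 4 matched, 0 unmatched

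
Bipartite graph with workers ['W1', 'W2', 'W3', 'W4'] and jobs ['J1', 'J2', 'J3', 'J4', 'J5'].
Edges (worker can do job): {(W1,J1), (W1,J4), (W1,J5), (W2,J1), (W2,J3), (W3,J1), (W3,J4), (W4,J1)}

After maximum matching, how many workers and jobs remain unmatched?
Unmatched: 0 workers, 1 jobs

Maximum matching size: 4
Workers: 4 total, 4 matched, 0 unmatched
Jobs: 5 total, 4 matched, 1 unmatched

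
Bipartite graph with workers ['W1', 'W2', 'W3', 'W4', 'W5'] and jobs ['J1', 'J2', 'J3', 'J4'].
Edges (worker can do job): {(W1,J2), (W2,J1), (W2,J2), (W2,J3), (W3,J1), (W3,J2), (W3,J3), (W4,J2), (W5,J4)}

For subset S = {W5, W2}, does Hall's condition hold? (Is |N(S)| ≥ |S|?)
Yes: |N(S)| = 4, |S| = 2

Subset S = {W5, W2}
Neighbors N(S) = {J1, J2, J3, J4}

|N(S)| = 4, |S| = 2
Hall's condition: |N(S)| ≥ |S| is satisfied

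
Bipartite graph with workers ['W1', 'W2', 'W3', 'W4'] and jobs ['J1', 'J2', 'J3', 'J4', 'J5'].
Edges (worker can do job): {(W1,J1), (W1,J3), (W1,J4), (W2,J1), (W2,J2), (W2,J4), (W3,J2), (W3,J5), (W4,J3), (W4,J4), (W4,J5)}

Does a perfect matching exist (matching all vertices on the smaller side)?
Yes, perfect matching exists (size 4)

Perfect matching: {(W1,J1), (W2,J4), (W3,J2), (W4,J3)}
All 4 vertices on the smaller side are matched.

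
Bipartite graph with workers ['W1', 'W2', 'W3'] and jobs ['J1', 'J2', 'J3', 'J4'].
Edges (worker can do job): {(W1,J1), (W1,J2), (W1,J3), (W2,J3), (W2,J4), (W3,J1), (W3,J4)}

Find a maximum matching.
Matching: {(W1,J1), (W2,J3), (W3,J4)}

Maximum matching (size 3):
  W1 → J1
  W2 → J3
  W3 → J4

Each worker is assigned to at most one job, and each job to at most one worker.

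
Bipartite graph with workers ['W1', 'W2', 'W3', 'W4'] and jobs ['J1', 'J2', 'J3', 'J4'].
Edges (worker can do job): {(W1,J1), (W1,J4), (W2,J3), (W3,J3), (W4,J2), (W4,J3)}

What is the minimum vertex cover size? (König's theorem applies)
Minimum vertex cover size = 3

By König's theorem: in bipartite graphs,
min vertex cover = max matching = 3

Maximum matching has size 3, so minimum vertex cover also has size 3.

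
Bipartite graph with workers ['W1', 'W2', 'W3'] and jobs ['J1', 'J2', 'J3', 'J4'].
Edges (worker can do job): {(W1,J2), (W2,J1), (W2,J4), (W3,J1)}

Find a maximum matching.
Matching: {(W1,J2), (W2,J4), (W3,J1)}

Maximum matching (size 3):
  W1 → J2
  W2 → J4
  W3 → J1

Each worker is assigned to at most one job, and each job to at most one worker.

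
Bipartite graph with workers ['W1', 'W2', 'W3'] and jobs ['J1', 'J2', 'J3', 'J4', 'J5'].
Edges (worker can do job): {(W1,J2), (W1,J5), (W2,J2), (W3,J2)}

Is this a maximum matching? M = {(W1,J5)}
No, size 1 is not maximum

Proposed matching has size 1.
Maximum matching size for this graph: 2.

This is NOT maximum - can be improved to size 2.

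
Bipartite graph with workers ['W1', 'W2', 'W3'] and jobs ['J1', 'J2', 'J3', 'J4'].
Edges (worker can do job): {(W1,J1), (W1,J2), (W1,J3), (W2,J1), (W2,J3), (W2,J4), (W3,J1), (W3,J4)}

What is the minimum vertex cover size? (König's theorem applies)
Minimum vertex cover size = 3

By König's theorem: in bipartite graphs,
min vertex cover = max matching = 3

Maximum matching has size 3, so minimum vertex cover also has size 3.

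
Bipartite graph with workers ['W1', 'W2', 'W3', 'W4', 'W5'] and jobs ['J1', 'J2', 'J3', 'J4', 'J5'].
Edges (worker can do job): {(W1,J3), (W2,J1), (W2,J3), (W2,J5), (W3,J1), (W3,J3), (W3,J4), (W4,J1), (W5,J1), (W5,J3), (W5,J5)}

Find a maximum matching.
Matching: {(W1,J3), (W2,J5), (W3,J4), (W5,J1)}

Maximum matching (size 4):
  W1 → J3
  W2 → J5
  W3 → J4
  W5 → J1

Each worker is assigned to at most one job, and each job to at most one worker.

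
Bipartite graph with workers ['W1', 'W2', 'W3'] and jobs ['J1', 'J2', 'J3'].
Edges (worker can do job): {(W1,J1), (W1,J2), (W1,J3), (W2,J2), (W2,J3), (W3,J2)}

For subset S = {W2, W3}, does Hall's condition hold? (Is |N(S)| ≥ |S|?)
Yes: |N(S)| = 2, |S| = 2

Subset S = {W2, W3}
Neighbors N(S) = {J2, J3}

|N(S)| = 2, |S| = 2
Hall's condition: |N(S)| ≥ |S| is satisfied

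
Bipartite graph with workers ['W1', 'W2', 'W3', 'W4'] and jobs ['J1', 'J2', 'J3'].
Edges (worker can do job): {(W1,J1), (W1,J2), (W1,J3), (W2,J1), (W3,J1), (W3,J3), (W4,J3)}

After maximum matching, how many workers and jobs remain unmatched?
Unmatched: 1 workers, 0 jobs

Maximum matching size: 3
Workers: 4 total, 3 matched, 1 unmatched
Jobs: 3 total, 3 matched, 0 unmatched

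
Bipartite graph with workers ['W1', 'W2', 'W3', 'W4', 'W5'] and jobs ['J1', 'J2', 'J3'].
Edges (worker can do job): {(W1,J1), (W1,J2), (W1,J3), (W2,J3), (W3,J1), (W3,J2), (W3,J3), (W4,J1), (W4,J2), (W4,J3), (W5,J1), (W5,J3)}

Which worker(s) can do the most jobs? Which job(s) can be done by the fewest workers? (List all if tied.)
Most versatile: W1, W3, W4 (3 jobs); Least covered: J2 (3 workers)

Worker degrees (jobs they can do): W1:3, W2:1, W3:3, W4:3, W5:2
Job degrees (workers who can do it): J1:4, J2:3, J3:5

Maximum worker degree is 3, achieved by: W1, W3, W4
Minimum job degree is 3, achieved by: J2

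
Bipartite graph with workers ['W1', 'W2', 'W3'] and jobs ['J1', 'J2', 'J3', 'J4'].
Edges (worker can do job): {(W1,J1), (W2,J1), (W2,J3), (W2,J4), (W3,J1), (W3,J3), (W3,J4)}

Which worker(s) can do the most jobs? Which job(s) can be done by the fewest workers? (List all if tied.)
Most versatile: W2, W3 (3 jobs); Least covered: J2 (0 workers)

Worker degrees (jobs they can do): W1:1, W2:3, W3:3
Job degrees (workers who can do it): J1:3, J2:0, J3:2, J4:2

Maximum worker degree is 3, achieved by: W2, W3
Minimum job degree is 0, achieved by: J2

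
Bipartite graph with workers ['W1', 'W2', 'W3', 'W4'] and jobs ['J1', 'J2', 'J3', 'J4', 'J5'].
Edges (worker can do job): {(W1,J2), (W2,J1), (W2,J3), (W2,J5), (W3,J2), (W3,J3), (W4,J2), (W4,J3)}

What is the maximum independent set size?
Maximum independent set = 6

By König's theorem:
- Min vertex cover = Max matching = 3
- Max independent set = Total vertices - Min vertex cover
- Max independent set = 9 - 3 = 6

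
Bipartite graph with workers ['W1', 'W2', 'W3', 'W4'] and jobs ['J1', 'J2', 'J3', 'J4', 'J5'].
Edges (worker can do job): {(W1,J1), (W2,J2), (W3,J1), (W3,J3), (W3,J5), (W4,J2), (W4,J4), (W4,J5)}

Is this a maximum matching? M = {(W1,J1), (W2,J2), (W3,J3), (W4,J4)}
Yes, size 4 is maximum

Proposed matching has size 4.
Maximum matching size for this graph: 4.

This is a maximum matching.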